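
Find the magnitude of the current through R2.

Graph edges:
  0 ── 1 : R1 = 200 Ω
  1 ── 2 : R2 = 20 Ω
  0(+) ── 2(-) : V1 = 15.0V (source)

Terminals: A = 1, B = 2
Nodal analysis, taking node 2 as the 0 V reference.
Source V1 fixes V_0 = 15 V.
KCL at each unknown node (sum of currents leaving = 0; resistances in Ω):
  Node 1: (V_1 - 15)/200 + (V_1 - 0)/20 = 0
Collecting terms: 0.055 × V_1 = 0.075  =>  V_1 = 1.364 V
I_R2 = (V_1 - V_2)/R2 = (1.364 - 0)/20 = 0.06818 A
|I_R2| = 0.06818 A

Final answer: |I_R2| = 0.06818 A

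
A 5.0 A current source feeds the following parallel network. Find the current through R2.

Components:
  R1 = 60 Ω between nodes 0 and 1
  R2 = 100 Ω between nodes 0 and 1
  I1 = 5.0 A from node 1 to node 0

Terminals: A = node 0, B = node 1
All resistors sit directly between nodes 0 and 1, so they are in parallel and share one voltage V; the full source current 5 A splits among them.
1/R_par = 1/60 + 1/100 = 0.02667 S  =>  R_par = 37.5 Ω
V = I × R_par = 5 × 37.5 = 187.5 V
I_R2 = V/R2 = 187.5/100 = 1.875 A

Final answer: 1.875 A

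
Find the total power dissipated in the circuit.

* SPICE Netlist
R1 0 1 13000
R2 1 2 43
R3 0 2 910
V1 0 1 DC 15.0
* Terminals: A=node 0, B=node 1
Nodal analysis, taking node 1 as the 0 V reference.
Source V1 fixes V_0 = 15 V.
KCL at each unknown node (sum of currents leaving = 0; resistances in Ω):
  Node 2: (V_2 - 0)/43 + (V_2 - 15)/910 = 0
Collecting terms: 0.02435 × V_2 = 0.01648  =>  V_2 = 0.6768 V
Power in each resistor, P = (ΔV)²/R:
  P_R1 = (15 - 0)²/13000 = 0.01731 W
  P_R2 = (0 - 0.6768)²/43 = 0.01065 W
  P_R3 = (15 - 0.6768)²/910 = 0.2254 W
P_total = P_R1 + P_R2 + P_R3 = 0.2534 W

Final answer: 0.2534 W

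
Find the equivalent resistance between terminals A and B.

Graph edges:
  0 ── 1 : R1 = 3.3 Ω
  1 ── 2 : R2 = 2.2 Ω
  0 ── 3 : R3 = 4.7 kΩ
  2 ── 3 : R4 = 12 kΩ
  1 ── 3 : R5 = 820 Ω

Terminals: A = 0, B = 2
The network is not a plain series/parallel combination. Inject a 1 A test current into terminal A (node 0) and return it from terminal B (node 2); then R_eq = V_A / (1 A).
Nodal analysis, taking node 2 as the 0 V reference.
Current source I_test pushes 1 A into node 0 and draws it out of node 2.
KCL at each unknown node (sum of currents leaving = 0; resistances in Ω):
  Node 0: (V_0 - V_1)/3.3 + (V_0 - V_3)/4700 - 1 = 0
  Node 1: (V_1 - V_0)/3.3 + (V_1 - 0)/2.2 + (V_1 - V_3)/820 = 0
  Node 3: (V_3 - V_0)/4700 + (V_3 - V_1)/820 + (V_3 - 0)/12000 = 0
Collecting terms (coefficients in siemens):
  0.3032·V_0 - 0.303·V_1 - 0.0002128·V_3 = 1
  0.7588·V_1 - 0.303·V_0 - 0.00122·V_3 = 0
  0.001516·V_3 - 0.0002128·V_0 - 0.00122·V_1 = 0
Solving these 3 simultaneous equations (Gaussian elimination) gives:
  V_0 = 5.497 V, V_1 = 2.2 V, V_3 = 2.542 V
R_eq = V_0 / 1 A = 5.497 Ω

Final answer: 5.497 Ω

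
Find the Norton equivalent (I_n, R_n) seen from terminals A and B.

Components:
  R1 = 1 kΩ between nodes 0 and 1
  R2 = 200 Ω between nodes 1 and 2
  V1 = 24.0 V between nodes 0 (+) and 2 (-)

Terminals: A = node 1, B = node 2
Find the Thévenin equivalent first; then I_n = V_th/R_th and R_n = R_th.
Step 1 — V_th is the open-circuit voltage V_A - V_B (nothing connected across the terminals).
Nodal analysis, taking node 2 as the 0 V reference.
Source V1 fixes V_0 = 24 V.
KCL at each unknown node (sum of currents leaving = 0; resistances in Ω):
  Node 1: (V_1 - 24)/1000 + (V_1 - 0)/200 = 0
Collecting terms: 0.006 × V_1 = 0.024  =>  V_1 = 4 V
V_th = V_1 - V_2 = 4 - 0 = 4 V
Step 2 — R_th: zero the source — replace V1 by a short circuit (node 2 merges into node 0) — and find the resistance seen between A (node 1) and B (node 0).
Reduce the network between node 1 (A) and node 0 (B) by series/parallel combination:
  Rp1 = R1 ‖ R2 (parallel, both between nodes 0 and 1) = 1/(1/1000 + 1/200) = 166.7 Ω
R_th = 166.7 Ω
I_n = V_th/R_th = 4/166.7 = 0.024 A, and R_n = R_th = 166.7 Ω

Final answer: I_n = 0.024 A, R_n = 166.7 Ω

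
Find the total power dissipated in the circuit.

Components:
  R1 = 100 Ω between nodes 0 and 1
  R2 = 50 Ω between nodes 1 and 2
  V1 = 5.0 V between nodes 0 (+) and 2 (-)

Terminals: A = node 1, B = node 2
Nodal analysis, taking node 2 as the 0 V reference.
Source V1 fixes V_0 = 5 V.
KCL at each unknown node (sum of currents leaving = 0; resistances in Ω):
  Node 1: (V_1 - 5)/100 + (V_1 - 0)/50 = 0
Collecting terms: 0.03 × V_1 = 0.05  =>  V_1 = 1.667 V
Power in each resistor, P = (ΔV)²/R:
  P_R1 = (5 - 1.667)²/100 = 0.1111 W
  P_R2 = (1.667 - 0)²/50 = 0.05556 W
P_total = P_R1 + P_R2 = 0.1667 W

Final answer: 0.1667 W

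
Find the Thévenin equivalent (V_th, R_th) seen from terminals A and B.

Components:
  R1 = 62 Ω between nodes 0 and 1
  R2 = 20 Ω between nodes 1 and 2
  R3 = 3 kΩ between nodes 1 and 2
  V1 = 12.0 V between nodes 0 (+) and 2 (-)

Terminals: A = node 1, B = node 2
Step 1 — V_th is the open-circuit voltage V_A - V_B (nothing connected across the terminals).
Nodal analysis, taking node 2 as the 0 V reference.
Source V1 fixes V_0 = 12 V.
KCL at each unknown node (sum of currents leaving = 0; resistances in Ω):
  Node 1: (V_1 - 12)/62 + (V_1 - 0)/20 + (V_1 - 0)/3000 = 0
Collecting terms: 0.06646 × V_1 = 0.1935  =>  V_1 = 2.912 V
V_th = V_1 - V_2 = 2.912 - 0 = 2.912 V
Step 2 — R_th: zero the source — replace V1 by a short circuit (node 2 merges into node 0) — and find the resistance seen between A (node 1) and B (node 0).
Reduce the network between node 1 (A) and node 0 (B) by series/parallel combination:
  Rp1 = R1 ‖ R2 ‖ R3 (parallel, all between nodes 0 and 1) = 1/(1/62 + 1/20 + 1/3000) = 15.05 Ω
R_th = 15.05 Ω

Final answer: V_th = 2.912 V, R_th = 15.05 Ω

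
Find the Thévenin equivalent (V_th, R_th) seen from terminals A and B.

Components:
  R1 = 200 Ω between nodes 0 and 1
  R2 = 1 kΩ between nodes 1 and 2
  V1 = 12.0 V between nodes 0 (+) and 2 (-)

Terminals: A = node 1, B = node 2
Step 1 — V_th is the open-circuit voltage V_A - V_B (nothing connected across the terminals).
Nodal analysis, taking node 2 as the 0 V reference.
Source V1 fixes V_0 = 12 V.
KCL at each unknown node (sum of currents leaving = 0; resistances in Ω):
  Node 1: (V_1 - 12)/200 + (V_1 - 0)/1000 = 0
Collecting terms: 0.006 × V_1 = 0.06  =>  V_1 = 10 V
V_th = V_1 - V_2 = 10 - 0 = 10 V
Step 2 — R_th: zero the source — replace V1 by a short circuit (node 2 merges into node 0) — and find the resistance seen between A (node 1) and B (node 0).
Reduce the network between node 1 (A) and node 0 (B) by series/parallel combination:
  Rp1 = R1 ‖ R2 (parallel, both between nodes 0 and 1) = 1/(1/200 + 1/1000) = 166.7 Ω
R_th = 166.7 Ω

Final answer: V_th = 10 V, R_th = 166.7 Ω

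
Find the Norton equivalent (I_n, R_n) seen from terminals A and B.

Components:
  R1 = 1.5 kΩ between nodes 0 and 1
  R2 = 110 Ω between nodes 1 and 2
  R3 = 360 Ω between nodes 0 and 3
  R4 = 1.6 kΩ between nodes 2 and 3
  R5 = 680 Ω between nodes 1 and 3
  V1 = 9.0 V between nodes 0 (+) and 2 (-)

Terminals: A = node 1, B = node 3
Find the Thévenin equivalent first; then I_n = V_th/R_th and R_n = R_th.
Step 1 — V_th is the open-circuit voltage V_A - V_B (nothing connected across the terminals).
Nodal analysis, taking node 2 as the 0 V reference.
Source V1 fixes V_0 = 9 V.
KCL at each unknown node (sum of currents leaving = 0; resistances in Ω):
  Node 1: (V_1 - 9)/1500 + (V_1 - 0)/110 + (V_1 - V_3)/680 = 0
  Node 3: (V_3 - 9)/360 + (V_3 - 0)/1600 + (V_3 - V_1)/680 = 0
Collecting terms (coefficients in siemens):
  0.01123·V_1 - 0.001471·V_3 = 0.006
  0.004873·V_3 - 0.001471·V_1 = 0.025
Determinant D = (0.01123)(0.004873) - (-0.001471)(-0.001471) = 0.00005256
V_1 = [(0.006)(0.004873) - (-0.001471)(0.025)]/D = 1.256 V
V_3 = [(0.01123)(0.025) - (0.006)(-0.001471)]/D = 5.509 V
V_th = V_1 - V_3 = 1.256 - 5.509 = -4.253 V
Step 2 — R_th: zero the source — replace V1 by a short circuit (node 2 merges into node 0) — and find the resistance seen between A (node 1) and B (node 3).
Reduce the network between node 1 (A) and node 3 (B) by series/parallel combination:
  Rp1 = R1 ‖ R2 (parallel, both between nodes 0 and 1) = 1/(1/1500 + 1/110) = 102.5 Ω
  Rp2 = R3 ‖ R4 (parallel, both between nodes 0 and 3) = 1/(1/360 + 1/1600) = 293.9 Ω
  Rs1 = Rp1 + Rp2 (series, joined only at node 0) = 102.5 + 293.9 = 396.4 Ω
  Rp3 = R5 ‖ Rs1 (parallel, both between nodes 1 and 3) = 1/(1/680 + 1/396.4) = 250.4 Ω
R_th = 250.4 Ω
I_n = V_th/R_th = -4.253/250.4 = -0.01698 A, and R_n = R_th = 250.4 Ω

Final answer: I_n = -0.01698 A, R_n = 250.4 Ω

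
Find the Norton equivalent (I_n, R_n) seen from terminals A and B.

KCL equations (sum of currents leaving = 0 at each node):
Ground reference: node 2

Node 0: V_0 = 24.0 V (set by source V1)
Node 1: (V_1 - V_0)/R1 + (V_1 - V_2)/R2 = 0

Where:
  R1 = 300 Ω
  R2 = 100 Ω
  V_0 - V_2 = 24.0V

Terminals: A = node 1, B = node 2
Find the Thévenin equivalent first; then I_n = V_th/R_th and R_n = R_th.
Step 1 — V_th is the open-circuit voltage V_A - V_B (nothing connected across the terminals).
Nodal analysis, taking node 2 as the 0 V reference.
Source V1 fixes V_0 = 24 V.
KCL at each unknown node (sum of currents leaving = 0; resistances in Ω):
  Node 1: (V_1 - 24)/300 + (V_1 - 0)/100 = 0
Collecting terms: 0.01333 × V_1 = 0.08  =>  V_1 = 6 V
V_th = V_1 - V_2 = 6 - 0 = 6 V
Step 2 — R_th: zero the source — replace V1 by a short circuit (node 2 merges into node 0) — and find the resistance seen between A (node 1) and B (node 0).
Reduce the network between node 1 (A) and node 0 (B) by series/parallel combination:
  Rp1 = R1 ‖ R2 (parallel, both between nodes 0 and 1) = 1/(1/300 + 1/100) = 75 Ω
R_th = 75 Ω
I_n = V_th/R_th = 6/75 = 0.08 A, and R_n = R_th = 75 Ω

Final answer: I_n = 0.08 A, R_n = 75 Ω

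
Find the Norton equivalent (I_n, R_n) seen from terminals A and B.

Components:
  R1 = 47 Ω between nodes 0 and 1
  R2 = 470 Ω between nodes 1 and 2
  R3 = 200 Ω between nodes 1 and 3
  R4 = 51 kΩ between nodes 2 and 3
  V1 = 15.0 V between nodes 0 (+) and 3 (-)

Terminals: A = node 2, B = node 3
Find the Thévenin equivalent first; then I_n = V_th/R_th and R_n = R_th.
Step 1 — V_th is the open-circuit voltage V_A - V_B (nothing connected across the terminals).
Nodal analysis, taking node 3 as the 0 V reference.
Source V1 fixes V_0 = 15 V.
KCL at each unknown node (sum of currents leaving = 0; resistances in Ω):
  Node 1: (V_1 - 15)/47 + (V_1 - V_2)/470 + (V_1 - 0)/200 = 0
  Node 2: (V_2 - V_1)/470 + (V_2 - 0)/51000 = 0
Collecting terms (coefficients in siemens):
  0.0284·V_1 - 0.002128·V_2 = 0.3191
  0.002147·V_2 - 0.002128·V_1 = 0
Determinant D = (0.0284)(0.002147) - (-0.002128)(-0.002128) = 0.00005646
V_1 = [(0.3191)(0.002147) - (-0.002128)(0)]/D = 12.14 V
V_2 = [(0.0284)(0) - (0.3191)(-0.002128)]/D = 12.03 V
V_th = V_2 - V_3 = 12.03 - 0 = 12.03 V
Step 2 — R_th: zero the source — replace V1 by a short circuit (node 3 merges into node 0) — and find the resistance seen between A (node 2) and B (node 0).
Reduce the network between node 2 (A) and node 0 (B) by series/parallel combination:
  Rp1 = R1 ‖ R3 (parallel, both between nodes 0 and 1) = 1/(1/47 + 1/200) = 38.06 Ω
  Rs1 = R2 + Rp1 (series, joined only at node 1) = 470 + 38.06 = 508.1 Ω
  Rp2 = R4 ‖ Rs1 (parallel, both between nodes 0 and 2) = 1/(1/51000 + 1/508.1) = 503 Ω
R_th = 503 Ω
I_n = V_th/R_th = 12.03/503 = 0.02391 A, and R_n = R_th = 503 Ω

Final answer: I_n = 0.02391 A, R_n = 503 Ω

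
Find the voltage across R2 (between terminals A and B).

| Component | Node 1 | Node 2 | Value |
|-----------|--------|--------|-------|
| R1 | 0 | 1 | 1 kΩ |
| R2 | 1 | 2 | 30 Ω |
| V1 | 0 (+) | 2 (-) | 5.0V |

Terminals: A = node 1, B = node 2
R1 and R2 are in series across V1 (node 0 → node 1 → node 2), and the output A–B is taken across R2, so this is a voltage divider.
Series current: I = V1/(R1 + R2) = 5/(1000 + 30) = 5/1030 = 0.004854 A
V_R2 = I × R2 = V1 × R2/(R1 + R2) = 5 × 30/1030 = 0.1456 V

Final answer: 0.1456 V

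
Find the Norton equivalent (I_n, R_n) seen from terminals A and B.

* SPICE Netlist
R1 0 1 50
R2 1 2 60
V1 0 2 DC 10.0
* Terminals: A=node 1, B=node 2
Find the Thévenin equivalent first; then I_n = V_th/R_th and R_n = R_th.
Step 1 — V_th is the open-circuit voltage V_A - V_B (nothing connected across the terminals).
Nodal analysis, taking node 2 as the 0 V reference.
Source V1 fixes V_0 = 10 V.
KCL at each unknown node (sum of currents leaving = 0; resistances in Ω):
  Node 1: (V_1 - 10)/50 + (V_1 - 0)/60 = 0
Collecting terms: 0.03667 × V_1 = 0.2  =>  V_1 = 5.455 V
V_th = V_1 - V_2 = 5.455 - 0 = 5.455 V
Step 2 — R_th: zero the source — replace V1 by a short circuit (node 2 merges into node 0) — and find the resistance seen between A (node 1) and B (node 0).
Reduce the network between node 1 (A) and node 0 (B) by series/parallel combination:
  Rp1 = R1 ‖ R2 (parallel, both between nodes 0 and 1) = 1/(1/50 + 1/60) = 27.27 Ω
R_th = 27.27 Ω
I_n = V_th/R_th = 5.455/27.27 = 0.2 A, and R_n = R_th = 27.27 Ω

Final answer: I_n = 0.2 A, R_n = 27.27 Ω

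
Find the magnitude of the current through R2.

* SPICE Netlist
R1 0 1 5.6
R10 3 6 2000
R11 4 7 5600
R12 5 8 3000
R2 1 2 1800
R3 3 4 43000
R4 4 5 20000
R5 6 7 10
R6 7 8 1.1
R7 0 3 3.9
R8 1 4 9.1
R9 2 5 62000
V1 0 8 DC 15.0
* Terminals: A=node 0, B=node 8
Nodal analysis, taking node 8 as the 0 V reference.
Source V1 fixes V_0 = 15 V.
KCL at each unknown node (sum of currents leaving = 0; resistances in Ω):
  Node 1: (V_1 - 15)/5.6 + (V_1 - V_2)/1800 + (V_1 - V_4)/9.1 = 0
  Node 2: (V_2 - V_1)/1800 + (V_2 - V_5)/62000 = 0
  Node 3: (V_3 - V_4)/43000 + (V_3 - 15)/3.9 + (V_3 - V_6)/2000 = 0
  Node 4: (V_4 - V_3)/43000 + (V_4 - V_5)/20000 + (V_4 - V_1)/9.1 + (V_4 - V_7)/5600 = 0
  Node 5: (V_5 - V_4)/20000 + (V_5 - V_2)/62000 + (V_5 - 0)/3000 = 0
  Node 6: (V_6 - V_7)/10 + (V_6 - V_3)/2000 = 0
  Node 7: (V_7 - V_6)/10 + (V_7 - 0)/1.1 + (V_7 - V_4)/5600 = 0
Collecting terms (coefficients in siemens):
  0.289·V_1 - 0.0005556·V_2 - 0.1099·V_4 = 2.679
  0.0005717·V_2 - 0.0005556·V_1 - 0.00001613·V_5 = 0
  0.2569·V_3 - 0.00002326·V_4 - 0.0005·V_6 = 3.846
  0.1101·V_4 - 0.1099·V_1 - 0.00002326·V_3 - 0.00005·V_5 - 0.0001786·V_7 = 0
  0.0003995·V_5 - 0.00001613·V_2 - 0.00005·V_4 = 0
  0.1005·V_6 - 0.0005·V_3 - 0.1·V_7 = 0
  1.009·V_7 - 0.0001786·V_4 - 0.1·V_6 = 0
Solving these 7 simultaneous equations (Gaussian elimination) gives:
  V_1 = 14.98 V, V_2 = 14.63 V, V_3 = 14.97 V, V_4 = 14.95 V
  V_5 = 2.462 V, V_6 = 0.08555 V, V_7 = 0.01112 V
I_R2 = (V_1 - V_2)/R2 = (14.98 - 14.63)/1800 = 0.0001962 A
|I_R2| = 0.0001962 A

Final answer: |I_R2| = 0.0001962 A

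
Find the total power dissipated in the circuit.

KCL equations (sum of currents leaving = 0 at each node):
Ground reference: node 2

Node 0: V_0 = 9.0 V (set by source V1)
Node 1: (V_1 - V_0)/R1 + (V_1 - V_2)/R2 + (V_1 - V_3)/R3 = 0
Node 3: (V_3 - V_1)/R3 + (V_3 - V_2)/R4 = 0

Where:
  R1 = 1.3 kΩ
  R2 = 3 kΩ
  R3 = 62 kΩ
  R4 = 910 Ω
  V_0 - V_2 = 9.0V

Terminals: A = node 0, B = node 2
Nodal analysis, taking node 2 as the 0 V reference.
Source V1 fixes V_0 = 9 V.
KCL at each unknown node (sum of currents leaving = 0; resistances in Ω):
  Node 1: (V_1 - 9)/1300 + (V_1 - 0)/3000 + (V_1 - V_3)/62000 = 0
  Node 3: (V_3 - V_1)/62000 + (V_3 - 0)/910 = 0
Collecting terms (coefficients in siemens):
  0.001119·V_1 - 0.00001613·V_3 = 0.006923
  0.001115·V_3 - 0.00001613·V_1 = 0
Determinant D = (0.001119)(0.001115) - (-0.00001613)(-0.00001613) = 0.000001247
V_1 = [(0.006923)(0.001115) - (-0.00001613)(0)]/D = 6.19 V
V_3 = [(0.001119)(0) - (0.006923)(-0.00001613)]/D = 0.08954 V
Power in each resistor, P = (ΔV)²/R:
  P_R1 = (9 - 6.19)²/1300 = 0.006075 W
  P_R2 = (6.19 - 0)²/3000 = 0.01277 W
  P_R3 = (6.19 - 0.08954)²/62000 = 0.0006002 W
  P_R4 = (0 - 0.08954)²/910 = 0.00000881 W
P_total = P_R1 + P_R2 + P_R3 + P_R4 = 0.01946 W

Final answer: 0.01946 W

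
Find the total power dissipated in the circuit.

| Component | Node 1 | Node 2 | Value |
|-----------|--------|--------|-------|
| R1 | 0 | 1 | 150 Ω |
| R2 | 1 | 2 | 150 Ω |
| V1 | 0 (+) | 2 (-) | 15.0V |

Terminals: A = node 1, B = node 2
Nodal analysis, taking node 2 as the 0 V reference.
Source V1 fixes V_0 = 15 V.
KCL at each unknown node (sum of currents leaving = 0; resistances in Ω):
  Node 1: (V_1 - 15)/150 + (V_1 - 0)/150 = 0
Collecting terms: 0.01333 × V_1 = 0.1  =>  V_1 = 7.5 V
Power in each resistor, P = (ΔV)²/R:
  P_R1 = (15 - 7.5)²/150 = 0.375 W
  P_R2 = (7.5 - 0)²/150 = 0.375 W
P_total = P_R1 + P_R2 = 0.75 W

Final answer: 0.75 W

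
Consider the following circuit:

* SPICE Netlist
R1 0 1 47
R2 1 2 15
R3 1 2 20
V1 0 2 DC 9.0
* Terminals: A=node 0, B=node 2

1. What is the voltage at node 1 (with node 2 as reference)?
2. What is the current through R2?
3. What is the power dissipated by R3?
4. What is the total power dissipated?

Nodal analysis, taking node 2 as the 0 V reference.
Source V1 fixes V_0 = 9 V.
KCL at each unknown node (sum of currents leaving = 0; resistances in Ω):
  Node 1: (V_1 - 9)/47 + (V_1 - 0)/15 + (V_1 - 0)/20 = 0
Collecting terms: 0.1379 × V_1 = 0.1915  =>  V_1 = 1.388 V
Part 1:
  Read off the nodal solution: V_1 = 1.388 V
Part 2:
  I_R2 = (V_1 - V_2)/R2 = (1.388 - 0)/15 = 0.09254 A
  Magnitude: I_R2 = 0.09254 A
Part 3:
  I_R3 = (V_1 - V_2)/R3 = (1.388 - 0)/20 = 0.06941 A
  P_R3 = I_R3² × R3 = (0.06941)² × 20 = 0.09635 W
Part 4:
  Power in each resistor, P = (ΔV)²/R:
    P_R1 = (9 - 1.388)²/47 = 1.233 W
    P_R2 = (1.388 - 0)²/15 = 0.1285 W
    P_R3 = (1.388 - 0)²/20 = 0.09635 W
  P_total = P_R1 + P_R2 + P_R3 = 1.458 W

Final answers:
1. V_1 = 1.388 V
2. I_R2 = 0.09254 A
3. P_R3 = 0.09635 W
4. P_total = 1.458 W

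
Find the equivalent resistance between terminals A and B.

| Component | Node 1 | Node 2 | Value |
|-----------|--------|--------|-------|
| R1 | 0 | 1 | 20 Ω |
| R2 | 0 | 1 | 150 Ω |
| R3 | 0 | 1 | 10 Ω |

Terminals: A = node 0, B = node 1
Reduce the network between node 0 (A) and node 1 (B) by series/parallel combination:
  Rp1 = R1 ‖ R2 ‖ R3 (parallel, all between nodes 0 and 1) = 1/(1/20 + 1/150 + 1/10) = 6.383 Ω
R_eq = 6.383 Ω

Final answer: 6.383 Ω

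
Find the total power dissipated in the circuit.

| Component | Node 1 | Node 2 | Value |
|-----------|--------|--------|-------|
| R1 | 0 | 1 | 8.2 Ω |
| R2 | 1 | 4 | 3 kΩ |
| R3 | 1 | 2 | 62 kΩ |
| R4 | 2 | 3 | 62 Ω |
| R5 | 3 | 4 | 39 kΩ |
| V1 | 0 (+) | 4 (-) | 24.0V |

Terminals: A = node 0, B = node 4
Nodal analysis, taking node 4 as the 0 V reference.
Source V1 fixes V_0 = 24 V.
KCL at each unknown node (sum of currents leaving = 0; resistances in Ω):
  Node 1: (V_1 - 24)/8.2 + (V_1 - 0)/3000 + (V_1 - V_2)/62000 = 0
  Node 2: (V_2 - V_1)/62000 + (V_2 - V_3)/62 = 0
  Node 3: (V_3 - V_2)/62 + (V_3 - 0)/39000 = 0
Collecting terms (coefficients in siemens):
  0.1223·V_1 - 0.00001613·V_2 = 2.927
  0.01615·V_2 - 0.00001613·V_1 - 0.01613·V_3 = 0
  0.01615·V_3 - 0.01613·V_2 = 0
Solving these 3 simultaneous equations (Gaussian elimination) gives:
  V_1 = 23.93 V, V_2 = 9.25 V, V_3 = 9.236 V
Power in each resistor, P = (ΔV)²/R:
  P_R1 = (24 - 23.93)²/8.2 = 0.0005533 W
  P_R2 = (23.93 - 0)²/3000 = 0.1909 W
  P_R3 = (23.93 - 9.25)²/62000 = 0.003477 W
  P_R4 = (9.25 - 9.236)²/62 = 0.000003477 W
  P_R5 = (9.236 - 0)²/39000 = 0.002187 W
P_total = P_R1 + P_R2 + P_R3 + P_R4 + P_R5 = 0.1971 W

Final answer: 0.1971 W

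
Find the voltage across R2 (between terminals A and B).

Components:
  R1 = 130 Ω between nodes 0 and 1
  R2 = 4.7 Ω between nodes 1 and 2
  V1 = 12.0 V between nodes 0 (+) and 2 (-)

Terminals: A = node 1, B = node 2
R1 and R2 are in series across V1 (node 0 → node 1 → node 2), and the output A–B is taken across R2, so this is a voltage divider.
Series current: I = V1/(R1 + R2) = 12/(130 + 4.7) = 12/134.7 = 0.08909 A
V_R2 = I × R2 = V1 × R2/(R1 + R2) = 12 × 4.7/134.7 = 0.4187 V

Final answer: 0.4187 V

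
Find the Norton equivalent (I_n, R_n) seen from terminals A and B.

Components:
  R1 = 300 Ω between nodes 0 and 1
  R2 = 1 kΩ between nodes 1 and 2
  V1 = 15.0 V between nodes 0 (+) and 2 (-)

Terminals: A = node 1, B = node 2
Find the Thévenin equivalent first; then I_n = V_th/R_th and R_n = R_th.
Step 1 — V_th is the open-circuit voltage V_A - V_B (nothing connected across the terminals).
Nodal analysis, taking node 2 as the 0 V reference.
Source V1 fixes V_0 = 15 V.
KCL at each unknown node (sum of currents leaving = 0; resistances in Ω):
  Node 1: (V_1 - 15)/300 + (V_1 - 0)/1000 = 0
Collecting terms: 0.004333 × V_1 = 0.05  =>  V_1 = 11.54 V
V_th = V_1 - V_2 = 11.54 - 0 = 11.54 V
Step 2 — R_th: zero the source — replace V1 by a short circuit (node 2 merges into node 0) — and find the resistance seen between A (node 1) and B (node 0).
Reduce the network between node 1 (A) and node 0 (B) by series/parallel combination:
  Rp1 = R1 ‖ R2 (parallel, both between nodes 0 and 1) = 1/(1/300 + 1/1000) = 230.8 Ω
R_th = 230.8 Ω
I_n = V_th/R_th = 11.54/230.8 = 0.05 A, and R_n = R_th = 230.8 Ω

Final answer: I_n = 0.05 A, R_n = 230.8 Ω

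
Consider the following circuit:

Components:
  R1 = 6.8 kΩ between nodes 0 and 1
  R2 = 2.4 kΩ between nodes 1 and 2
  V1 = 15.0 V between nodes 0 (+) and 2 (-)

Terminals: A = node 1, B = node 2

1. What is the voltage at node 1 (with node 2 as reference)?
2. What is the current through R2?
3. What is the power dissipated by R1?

Nodal analysis, taking node 2 as the 0 V reference.
Source V1 fixes V_0 = 15 V.
KCL at each unknown node (sum of currents leaving = 0; resistances in Ω):
  Node 1: (V_1 - 15)/6800 + (V_1 - 0)/2400 = 0
Collecting terms: 0.0005637 × V_1 = 0.002206  =>  V_1 = 3.913 V
Part 1:
  Read off the nodal solution: V_1 = 3.913 V
Part 2:
  I_R2 = (V_1 - V_2)/R2 = (3.913 - 0)/2400 = 0.00163 A
  Magnitude: I_R2 = 0.00163 A
Part 3:
  I_R1 = (V_0 - V_1)/R1 = (15 - 3.913)/6800 = 0.00163 A
  P_R1 = I_R1² × R1 = (0.00163)² × 6800 = 0.01808 W

Final answers:
1. V_1 = 3.913 V
2. I_R2 = 0.00163 A
3. P_R1 = 0.01808 W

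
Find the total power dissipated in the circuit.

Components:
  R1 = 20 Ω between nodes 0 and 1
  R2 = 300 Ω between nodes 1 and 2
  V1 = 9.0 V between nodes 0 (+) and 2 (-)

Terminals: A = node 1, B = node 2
Nodal analysis, taking node 2 as the 0 V reference.
Source V1 fixes V_0 = 9 V.
KCL at each unknown node (sum of currents leaving = 0; resistances in Ω):
  Node 1: (V_1 - 9)/20 + (V_1 - 0)/300 = 0
Collecting terms: 0.05333 × V_1 = 0.45  =>  V_1 = 8.438 V
Power in each resistor, P = (ΔV)²/R:
  P_R1 = (9 - 8.438)²/20 = 0.01582 W
  P_R2 = (8.438 - 0)²/300 = 0.2373 W
P_total = P_R1 + P_R2 = 0.2531 W

Final answer: 0.2531 W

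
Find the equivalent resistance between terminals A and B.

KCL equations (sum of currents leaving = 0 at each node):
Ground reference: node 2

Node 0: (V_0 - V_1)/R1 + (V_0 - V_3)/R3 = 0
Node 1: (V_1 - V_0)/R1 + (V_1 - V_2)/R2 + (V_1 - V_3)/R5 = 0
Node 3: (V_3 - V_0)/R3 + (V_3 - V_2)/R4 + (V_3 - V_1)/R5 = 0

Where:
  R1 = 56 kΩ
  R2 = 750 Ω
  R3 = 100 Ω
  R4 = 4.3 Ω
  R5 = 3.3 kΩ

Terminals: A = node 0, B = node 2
The network is not a plain series/parallel combination. Inject a 1 A test current into terminal A (node 0) and return it from terminal B (node 2); then R_eq = V_A / (1 A).
Nodal analysis, taking node 2 as the 0 V reference.
Current source I_test pushes 1 A into node 0 and draws it out of node 2.
KCL at each unknown node (sum of currents leaving = 0; resistances in Ω):
  Node 0: (V_0 - V_1)/56000 + (V_0 - V_3)/100 - 1 = 0
  Node 1: (V_1 - V_0)/56000 + (V_1 - 0)/750 + (V_1 - V_3)/3300 = 0
  Node 3: (V_3 - V_0)/100 + (V_3 - V_1)/3300 + (V_3 - 0)/4.3 = 0
Collecting terms (coefficients in siemens):
  0.01002·V_0 - 0.00001786·V_1 - 0.01·V_3 = 1
  0.001654·V_1 - 0.00001786·V_0 - 0.000303·V_3 = 0
  0.2429·V_3 - 0.01·V_0 - 0.000303·V_1 = 0
Solving these 3 simultaneous equations (Gaussian elimination) gives:
  V_0 = 104.1 V, V_1 = 1.91 V, V_3 = 4.289 V
R_eq = V_0 / 1 A = 104.1 Ω

Final answer: 104.1 Ω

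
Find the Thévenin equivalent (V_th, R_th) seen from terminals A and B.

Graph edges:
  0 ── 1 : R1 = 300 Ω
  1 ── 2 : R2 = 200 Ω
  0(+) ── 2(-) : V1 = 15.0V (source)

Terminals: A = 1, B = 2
Step 1 — V_th is the open-circuit voltage V_A - V_B (nothing connected across the terminals).
Nodal analysis, taking node 2 as the 0 V reference.
Source V1 fixes V_0 = 15 V.
KCL at each unknown node (sum of currents leaving = 0; resistances in Ω):
  Node 1: (V_1 - 15)/300 + (V_1 - 0)/200 = 0
Collecting terms: 0.008333 × V_1 = 0.05  =>  V_1 = 6 V
V_th = V_1 - V_2 = 6 - 0 = 6 V
Step 2 — R_th: zero the source — replace V1 by a short circuit (node 2 merges into node 0) — and find the resistance seen between A (node 1) and B (node 0).
Reduce the network between node 1 (A) and node 0 (B) by series/parallel combination:
  Rp1 = R1 ‖ R2 (parallel, both between nodes 0 and 1) = 1/(1/300 + 1/200) = 120 Ω
R_th = 120 Ω

Final answer: V_th = 6 V, R_th = 120 Ω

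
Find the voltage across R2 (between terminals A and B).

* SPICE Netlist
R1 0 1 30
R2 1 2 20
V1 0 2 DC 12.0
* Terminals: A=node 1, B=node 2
R1 and R2 are in series across V1 (node 0 → node 1 → node 2), and the output A–B is taken across R2, so this is a voltage divider.
Series current: I = V1/(R1 + R2) = 12/(30 + 20) = 12/50 = 0.24 A
V_R2 = I × R2 = V1 × R2/(R1 + R2) = 12 × 20/50 = 4.8 V

Final answer: 4.8 V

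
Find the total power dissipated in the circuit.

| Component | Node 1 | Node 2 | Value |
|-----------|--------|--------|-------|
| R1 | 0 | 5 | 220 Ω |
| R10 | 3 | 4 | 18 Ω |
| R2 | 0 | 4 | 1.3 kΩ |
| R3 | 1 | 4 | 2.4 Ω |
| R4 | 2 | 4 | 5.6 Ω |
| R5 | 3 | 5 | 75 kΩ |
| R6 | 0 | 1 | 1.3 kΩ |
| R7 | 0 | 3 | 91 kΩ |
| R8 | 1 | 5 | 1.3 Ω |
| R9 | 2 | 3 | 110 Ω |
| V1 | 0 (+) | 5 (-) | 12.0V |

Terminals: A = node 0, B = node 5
Nodal analysis, taking node 5 as the 0 V reference.
Source V1 fixes V_0 = 12 V.
KCL at each unknown node (sum of currents leaving = 0; resistances in Ω):
  Node 1: (V_1 - V_4)/2.4 + (V_1 - 12)/1300 + (V_1 - 0)/1.3 = 0
  Node 2: (V_2 - V_4)/5.6 + (V_2 - V_3)/110 = 0
  Node 3: (V_3 - 0)/75000 + (V_3 - 12)/91000 + (V_3 - V_2)/110 + (V_3 - V_4)/18 = 0
  Node 4: (V_4 - 12)/1300 + (V_4 - V_1)/2.4 + (V_4 - V_2)/5.6 + (V_4 - V_3)/18 = 0
Collecting terms (coefficients in siemens):
  1.187·V_1 - 0.4167·V_4 = 0.009231
  0.1877·V_2 - 0.009091·V_3 - 0.1786·V_4 = 0
  0.06467·V_3 - 0.009091·V_2 - 0.05556·V_4 = 0.0001319
  0.6516·V_4 - 0.4167·V_1 - 0.1786·V_2 - 0.05556·V_3 = 0.009231
Solving these 4 simultaneous equations (Gaussian elimination) gives:
  V_1 = 0.0241 V, V_2 = 0.04658 V, V_3 = 0.04852 V, V_4 = 0.04648 V
Power in each resistor, P = (ΔV)²/R:
  P_R1 = (12 - 0)²/220 = 0.6545 W
  P_R2 = (12 - 0.04648)²/1300 = 0.1099 W
  P_R3 = (0.0241 - 0.04648)²/2.4 = 0.0002087 W
  P_R4 = (0.04658 - 0.04648)²/5.6 = 0.000000001736 W
  P_R5 = (0.04852 - 0)²/75000 = 0.00000003138 W
  P_R6 = (12 - 0.0241)²/1300 = 0.1103 W
  P_R7 = (12 - 0.04852)²/91000 = 0.00157 W
  P_R8 = (0.0241 - 0)²/1.3 = 0.0004468 W
  P_R9 = (0.04658 - 0.04852)²/110 = 0.0000000341 W
  P_R10 = (0.04852 - 0.04648)²/18 = 0.0000002302 W
P_total = P_R1 + P_R2 + P_R3 + P_R4 + P_R5 + P_R6 + P_R7 + P_R8 + P_R9 + P_R10 = 0.877 W

Final answer: 0.877 W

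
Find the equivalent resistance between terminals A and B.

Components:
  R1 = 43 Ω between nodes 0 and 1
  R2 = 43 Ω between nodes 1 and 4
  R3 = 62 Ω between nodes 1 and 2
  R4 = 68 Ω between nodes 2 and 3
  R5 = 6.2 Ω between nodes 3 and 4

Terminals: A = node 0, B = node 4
Reduce the network between node 0 (A) and node 4 (B) by series/parallel combination:
  Rs1 = R3 + R4 (series, joined only at node 2) = 62 + 68 = 130 Ω
  Rs2 = R5 + Rs1 (series, joined only at node 3) = 6.2 + 130 = 136.2 Ω
  Rp1 = R2 ‖ Rs2 (parallel, both between nodes 1 and 4) = 1/(1/43 + 1/136.2) = 32.68 Ω
  Rs3 = R1 + Rp1 (series, joined only at node 1) = 43 + 32.68 = 75.68 Ω
R_eq = 75.68 Ω

Final answer: 75.68 Ω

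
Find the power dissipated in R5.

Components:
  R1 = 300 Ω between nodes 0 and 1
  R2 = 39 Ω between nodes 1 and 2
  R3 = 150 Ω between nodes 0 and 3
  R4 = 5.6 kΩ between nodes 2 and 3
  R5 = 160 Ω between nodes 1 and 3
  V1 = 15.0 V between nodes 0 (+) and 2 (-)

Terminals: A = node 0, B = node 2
Nodal analysis, taking node 2 as the 0 V reference.
Source V1 fixes V_0 = 15 V.
KCL at each unknown node (sum of currents leaving = 0; resistances in Ω):
  Node 1: (V_1 - 15)/300 + (V_1 - 0)/39 + (V_1 - V_3)/160 = 0
  Node 3: (V_3 - 15)/150 + (V_3 - 0)/5600 + (V_3 - V_1)/160 = 0
Collecting terms (coefficients in siemens):
  0.03522·V_1 - 0.00625·V_3 = 0.05
  0.0131·V_3 - 0.00625·V_1 = 0.1
Determinant D = (0.03522)(0.0131) - (-0.00625)(-0.00625) = 0.0004222
V_1 = [(0.05)(0.0131) - (-0.00625)(0.1)]/D = 3.031 V
V_3 = [(0.03522)(0.1) - (0.05)(-0.00625)]/D = 9.083 V
I_R5 = (V_1 - V_3)/R5 = (3.031 - 9.083)/160 = -0.03782 A
P_R5 = I_R5² × R5 = (-0.03782)² × 160 = 0.2289 W

Final answer: 0.2289 W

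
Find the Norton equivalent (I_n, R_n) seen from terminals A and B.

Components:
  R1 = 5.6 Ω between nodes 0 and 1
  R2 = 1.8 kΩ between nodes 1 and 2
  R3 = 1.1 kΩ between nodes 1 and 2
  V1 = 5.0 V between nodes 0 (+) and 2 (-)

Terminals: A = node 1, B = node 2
Find the Thévenin equivalent first; then I_n = V_th/R_th and R_n = R_th.
Step 1 — V_th is the open-circuit voltage V_A - V_B (nothing connected across the terminals).
Nodal analysis, taking node 2 as the 0 V reference.
Source V1 fixes V_0 = 5 V.
KCL at each unknown node (sum of currents leaving = 0; resistances in Ω):
  Node 1: (V_1 - 5)/5.6 + (V_1 - 0)/1800 + (V_1 - 0)/1100 = 0
Collecting terms: 0.18 × V_1 = 0.8929  =>  V_1 = 4.959 V
V_th = V_1 - V_2 = 4.959 - 0 = 4.959 V
Step 2 — R_th: zero the source — replace V1 by a short circuit (node 2 merges into node 0) — and find the resistance seen between A (node 1) and B (node 0).
Reduce the network between node 1 (A) and node 0 (B) by series/parallel combination:
  Rp1 = R1 ‖ R2 ‖ R3 (parallel, all between nodes 0 and 1) = 1/(1/5.6 + 1/1800 + 1/1100) = 5.554 Ω
R_th = 5.554 Ω
I_n = V_th/R_th = 4.959/5.554 = 0.8929 A, and R_n = R_th = 5.554 Ω

Final answer: I_n = 0.8929 A, R_n = 5.554 Ω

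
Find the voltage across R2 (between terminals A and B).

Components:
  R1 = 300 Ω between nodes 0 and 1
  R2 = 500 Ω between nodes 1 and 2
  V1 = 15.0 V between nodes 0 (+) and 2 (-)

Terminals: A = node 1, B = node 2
R1 and R2 are in series across V1 (node 0 → node 1 → node 2), and the output A–B is taken across R2, so this is a voltage divider.
Series current: I = V1/(R1 + R2) = 15/(300 + 500) = 15/800 = 0.01875 A
V_R2 = I × R2 = V1 × R2/(R1 + R2) = 15 × 500/800 = 9.375 V

Final answer: 9.375 V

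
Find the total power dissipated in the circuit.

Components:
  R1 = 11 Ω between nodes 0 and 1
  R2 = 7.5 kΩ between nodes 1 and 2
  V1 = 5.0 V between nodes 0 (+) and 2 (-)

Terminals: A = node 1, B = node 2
Nodal analysis, taking node 2 as the 0 V reference.
Source V1 fixes V_0 = 5 V.
KCL at each unknown node (sum of currents leaving = 0; resistances in Ω):
  Node 1: (V_1 - 5)/11 + (V_1 - 0)/7500 = 0
Collecting terms: 0.09104 × V_1 = 0.4545  =>  V_1 = 4.993 V
Power in each resistor, P = (ΔV)²/R:
  P_R1 = (5 - 4.993)²/11 = 0.000004875 W
  P_R2 = (4.993 - 0)²/7500 = 0.003324 W
P_total = P_R1 + P_R2 = 0.003328 W

Final answer: 0.003328 W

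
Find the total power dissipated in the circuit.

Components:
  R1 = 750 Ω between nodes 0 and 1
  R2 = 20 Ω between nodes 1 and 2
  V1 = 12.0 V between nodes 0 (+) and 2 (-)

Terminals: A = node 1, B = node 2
Nodal analysis, taking node 2 as the 0 V reference.
Source V1 fixes V_0 = 12 V.
KCL at each unknown node (sum of currents leaving = 0; resistances in Ω):
  Node 1: (V_1 - 12)/750 + (V_1 - 0)/20 = 0
Collecting terms: 0.05133 × V_1 = 0.016  =>  V_1 = 0.3117 V
Power in each resistor, P = (ΔV)²/R:
  P_R1 = (12 - 0.3117)²/750 = 0.1822 W
  P_R2 = (0.3117 - 0)²/20 = 0.004857 W
P_total = P_R1 + P_R2 = 0.187 W

Final answer: 0.187 W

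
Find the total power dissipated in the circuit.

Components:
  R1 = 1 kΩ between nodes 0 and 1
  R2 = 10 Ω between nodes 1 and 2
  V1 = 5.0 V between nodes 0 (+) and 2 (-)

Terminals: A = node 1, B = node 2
Nodal analysis, taking node 2 as the 0 V reference.
Source V1 fixes V_0 = 5 V.
KCL at each unknown node (sum of currents leaving = 0; resistances in Ω):
  Node 1: (V_1 - 5)/1000 + (V_1 - 0)/10 = 0
Collecting terms: 0.101 × V_1 = 0.005  =>  V_1 = 0.0495 V
Power in each resistor, P = (ΔV)²/R:
  P_R1 = (5 - 0.0495)²/1000 = 0.02451 W
  P_R2 = (0.0495 - 0)²/10 = 0.0002451 W
P_total = P_R1 + P_R2 = 0.02475 W

Final answer: 0.02475 W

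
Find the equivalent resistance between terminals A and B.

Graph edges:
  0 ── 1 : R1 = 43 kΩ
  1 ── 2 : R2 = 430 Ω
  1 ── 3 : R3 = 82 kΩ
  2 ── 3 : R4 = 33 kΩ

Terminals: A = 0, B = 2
Reduce the network between node 0 (A) and node 2 (B) by series/parallel combination:
  Rs1 = R3 + R4 (series, joined only at node 3) = 82000 + 33000 = 115000 Ω
  Rp1 = R2 ‖ Rs1 (parallel, both between nodes 1 and 2) = 1/(1/430 + 1/115000) = 428.4 Ω
  Rs2 = R1 + Rp1 (series, joined only at node 1) = 43000 + 428.4 = 43430 Ω
R_eq = 43.43 kΩ

Final answer: 43.43 kΩ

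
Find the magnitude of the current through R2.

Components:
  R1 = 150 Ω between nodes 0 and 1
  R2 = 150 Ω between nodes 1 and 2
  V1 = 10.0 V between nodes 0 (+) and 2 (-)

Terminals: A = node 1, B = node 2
Nodal analysis, taking node 2 as the 0 V reference.
Source V1 fixes V_0 = 10 V.
KCL at each unknown node (sum of currents leaving = 0; resistances in Ω):
  Node 1: (V_1 - 10)/150 + (V_1 - 0)/150 = 0
Collecting terms: 0.01333 × V_1 = 0.06667  =>  V_1 = 5 V
I_R2 = (V_1 - V_2)/R2 = (5 - 0)/150 = 0.03333 A
|I_R2| = 0.03333 A

Final answer: |I_R2| = 0.03333 A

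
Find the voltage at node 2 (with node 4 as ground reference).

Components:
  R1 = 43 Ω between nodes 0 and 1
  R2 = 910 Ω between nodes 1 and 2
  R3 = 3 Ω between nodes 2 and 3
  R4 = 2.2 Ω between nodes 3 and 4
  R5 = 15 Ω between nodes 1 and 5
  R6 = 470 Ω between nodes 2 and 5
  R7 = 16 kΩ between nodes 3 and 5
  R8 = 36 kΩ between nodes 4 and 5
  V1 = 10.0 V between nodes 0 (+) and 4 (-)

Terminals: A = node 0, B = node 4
Nodal analysis, taking node 4 as the 0 V reference.
Source V1 fixes V_0 = 10 V.
KCL at each unknown node (sum of currents leaving = 0; resistances in Ω):
  Node 1: (V_1 - 10)/43 + (V_1 - V_2)/910 + (V_1 - V_5)/15 = 0
  Node 2: (V_2 - V_1)/910 + (V_2 - V_3)/3 + (V_2 - V_5)/470 = 0
  Node 3: (V_3 - V_2)/3 + (V_3 - 0)/2.2 + (V_3 - V_5)/16000 = 0
  Node 5: (V_5 - V_1)/15 + (V_5 - V_2)/470 + (V_5 - V_3)/16000 + (V_5 - 0)/36000 = 0
Collecting terms (coefficients in siemens):
  0.09102·V_1 - 0.001099·V_2 - 0.06667·V_5 = 0.2326
  0.3366·V_2 - 0.001099·V_1 - 0.3333·V_3 - 0.002128·V_5 = 0
  0.7879·V_3 - 0.3333·V_2 - 0.0000625·V_5 = 0
  0.06888·V_5 - 0.06667·V_1 - 0.002128·V_2 - 0.0000625·V_3 = 0
Solving these 4 simultaneous equations (Gaussian elimination) gives:
  V_1 = 8.793 V, V_2 = 0.1432 V, V_3 = 0.06126 V, V_5 = 8.514 V
The requested potential is V_2 = 0.1432 V.

Final answer: V_2 = 0.1432 V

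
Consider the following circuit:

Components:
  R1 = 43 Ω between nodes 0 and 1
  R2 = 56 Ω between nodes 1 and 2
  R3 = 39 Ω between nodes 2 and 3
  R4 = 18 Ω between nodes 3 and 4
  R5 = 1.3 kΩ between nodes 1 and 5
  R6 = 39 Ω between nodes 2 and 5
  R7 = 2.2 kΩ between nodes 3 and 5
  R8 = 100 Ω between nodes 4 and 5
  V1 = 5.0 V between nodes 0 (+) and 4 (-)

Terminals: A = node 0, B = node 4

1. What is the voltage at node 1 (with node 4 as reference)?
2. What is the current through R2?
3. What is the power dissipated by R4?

Nodal analysis, taking node 4 as the 0 V reference.
Source V1 fixes V_0 = 5 V.
KCL at each unknown node (sum of currents leaving = 0; resistances in Ω):
  Node 1: (V_1 - 5)/43 + (V_1 - V_2)/56 + (V_1 - V_5)/1300 = 0
  Node 2: (V_2 - V_1)/56 + (V_2 - V_3)/39 + (V_2 - V_5)/39 = 0
  Node 3: (V_3 - V_2)/39 + (V_3 - 0)/18 + (V_3 - V_5)/2200 = 0
  Node 5: (V_5 - V_1)/1300 + (V_5 - V_2)/39 + (V_5 - V_3)/2200 + (V_5 - 0)/100 = 0
Collecting terms (coefficients in siemens):
  0.04188·V_1 - 0.01786·V_2 - 0.0007692·V_5 = 0.1163
  0.06914·V_2 - 0.01786·V_1 - 0.02564·V_3 - 0.02564·V_5 = 0
  0.08165·V_3 - 0.02564·V_2 - 0.0004545·V_5 = 0
  0.03686·V_5 - 0.0007692·V_1 - 0.02564·V_2 - 0.0004545·V_3 = 0
Solving these 4 simultaneous equations (Gaussian elimination) gives:
  V_1 = 3.419 V, V_2 = 1.461 V, V_3 = 0.4649 V, V_5 = 1.093 V
Part 1:
  Read off the nodal solution: V_1 = 3.419 V
Part 2:
  I_R2 = (V_1 - V_2)/R2 = (3.419 - 1.461)/56 = 0.03497 A
  Magnitude: I_R2 = 0.03497 A
Part 3:
  I_R4 = (V_3 - V_4)/R4 = (0.4649 - 0)/18 = 0.02583 A
  P_R4 = I_R4² × R4 = (0.02583)² × 18 = 0.01201 W

Final answers:
1. V_1 = 3.419 V
2. I_R2 = 0.03497 A
3. P_R4 = 0.01201 W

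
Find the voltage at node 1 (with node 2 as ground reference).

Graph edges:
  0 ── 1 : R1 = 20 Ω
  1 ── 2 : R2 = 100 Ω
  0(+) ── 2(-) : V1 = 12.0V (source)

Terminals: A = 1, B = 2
Nodal analysis, taking node 2 as the 0 V reference.
Source V1 fixes V_0 = 12 V.
KCL at each unknown node (sum of currents leaving = 0; resistances in Ω):
  Node 1: (V_1 - 12)/20 + (V_1 - 0)/100 = 0
Collecting terms: 0.06 × V_1 = 0.6  =>  V_1 = 10 V
The requested potential is V_1 = 10 V.

Final answer: V_1 = 10 V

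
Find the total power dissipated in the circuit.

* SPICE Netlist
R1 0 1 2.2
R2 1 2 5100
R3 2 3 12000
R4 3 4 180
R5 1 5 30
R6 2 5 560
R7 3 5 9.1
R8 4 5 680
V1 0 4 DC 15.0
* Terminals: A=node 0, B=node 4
Nodal analysis, taking node 4 as the 0 V reference.
Source V1 fixes V_0 = 15 V.
KCL at each unknown node (sum of currents leaving = 0; resistances in Ω):
  Node 1: (V_1 - 15)/2.2 + (V_1 - V_2)/5100 + (V_1 - V_5)/30 = 0
  Node 2: (V_2 - V_1)/5100 + (V_2 - V_3)/12000 + (V_2 - V_5)/560 = 0
  Node 3: (V_3 - V_2)/12000 + (V_3 - 0)/180 + (V_3 - V_5)/9.1 = 0
  Node 5: (V_5 - V_1)/30 + (V_5 - V_2)/560 + (V_5 - V_3)/9.1 + (V_5 - 0)/680 = 0
Collecting terms (coefficients in siemens):
  0.4881·V_1 - 0.0001961·V_2 - 0.03333·V_5 = 6.818
  0.002065·V_2 - 0.0001961·V_1 - 0.00008333·V_3 - 0.001786·V_5 = 0
  0.1155·V_3 - 0.00008333·V_2 - 0.1099·V_5 = 0
  0.1465·V_5 - 0.03333·V_1 - 0.001786·V_2 - 0.1099·V_3 = 0
Solving these 4 simultaneous equations (Gaussian elimination) gives:
  V_1 = 14.82 V, V_2 = 12.54 V, V_3 = 11.74 V, V_5 = 12.33 V
Power in each resistor, P = (ΔV)²/R:
  P_R1 = (15 - 14.82)²/2.2 = 0.01528 W
  P_R2 = (14.82 - 12.54)²/5100 = 0.001014 W
  P_R3 = (12.54 - 11.74)²/12000 = 0.000054 W
  P_R4 = (11.74 - 0)²/180 = 0.7653 W
  P_R5 = (14.82 - 12.33)²/30 = 0.2061 W
  P_R6 = (12.54 - 12.33)²/560 = 0.0000804 W
  P_R7 = (11.74 - 12.33)²/9.1 = 0.03861 W
  P_R8 = (0 - 12.33)²/680 = 0.2236 W
P_total = P_R1 + P_R2 + P_R3 + P_R4 + P_R5 + P_R6 + P_R7 + P_R8 = 1.25 W

Final answer: 1.25 W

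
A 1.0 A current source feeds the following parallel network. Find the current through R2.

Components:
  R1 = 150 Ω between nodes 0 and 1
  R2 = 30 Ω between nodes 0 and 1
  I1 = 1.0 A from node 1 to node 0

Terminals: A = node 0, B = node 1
All resistors sit directly between nodes 0 and 1, so they are in parallel and share one voltage V; the full source current 1 A splits among them.
1/R_par = 1/150 + 1/30 = 0.04 S  =>  R_par = 25 Ω
V = I × R_par = 1 × 25 = 25 V
I_R2 = V/R2 = 25/30 = 0.8333 A

Final answer: 0.8333 A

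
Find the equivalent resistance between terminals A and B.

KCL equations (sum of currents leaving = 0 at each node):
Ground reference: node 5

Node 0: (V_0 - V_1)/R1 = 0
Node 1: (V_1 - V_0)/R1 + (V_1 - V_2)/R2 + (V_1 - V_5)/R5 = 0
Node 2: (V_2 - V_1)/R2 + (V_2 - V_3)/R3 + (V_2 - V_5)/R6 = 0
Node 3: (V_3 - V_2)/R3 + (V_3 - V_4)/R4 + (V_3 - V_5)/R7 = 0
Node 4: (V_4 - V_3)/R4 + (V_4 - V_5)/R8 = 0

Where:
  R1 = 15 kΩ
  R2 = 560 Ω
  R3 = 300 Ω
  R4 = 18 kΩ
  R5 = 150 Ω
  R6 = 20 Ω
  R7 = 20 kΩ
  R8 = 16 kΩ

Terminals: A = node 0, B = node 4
The network is not a plain series/parallel combination. Inject a 1 A test current into terminal A (node 0) and return it from terminal B (node 4); then R_eq = V_A / (1 A).
Nodal analysis, taking node 4 as the 0 V reference.
Current source I_test pushes 1 A into node 0 and draws it out of node 4.
KCL at each unknown node (sum of currents leaving = 0; resistances in Ω):
  Node 0: (V_0 - V_1)/15000 - 1 = 0
  Node 1: (V_1 - V_0)/15000 + (V_1 - V_2)/560 + (V_1 - V_5)/150 = 0
  Node 2: (V_2 - V_1)/560 + (V_2 - V_3)/300 + (V_2 - V_5)/20 = 0
  Node 3: (V_3 - V_2)/300 + (V_3 - 0)/18000 + (V_3 - V_5)/20000 = 0
  Node 5: (V_5 - V_1)/150 + (V_5 - V_2)/20 + (V_5 - V_3)/20000 + (V_5 - 0)/16000 = 0
Collecting terms (coefficients in siemens):
  0.00006667·V_0 - 0.00006667·V_1 = 1
  0.008519·V_1 - 0.00006667·V_0 - 0.001786·V_2 - 0.006667·V_5 = 0
  0.05512·V_2 - 0.001786·V_1 - 0.003333·V_3 - 0.05·V_5 = 0
  0.003439·V_3 - 0.003333·V_2 - 0.00005·V_5 = 0
  0.05678·V_5 - 0.006667·V_1 - 0.05·V_2 - 0.00005·V_3 = 0
Solving these 5 simultaneous equations (Gaussian elimination) gives:
  V_0 = 23650 V, V_1 = 8655 V, V_2 = 8533 V, V_3 = 8395 V
  V_5 = 8538 V
R_eq = V_0 / 1 A = 23650 Ω = 23.65 kΩ

Final answer: 23.65 kΩ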